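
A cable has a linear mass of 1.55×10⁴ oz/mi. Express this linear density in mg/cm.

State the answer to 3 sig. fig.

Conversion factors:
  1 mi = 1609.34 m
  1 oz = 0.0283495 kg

1.55×10⁴ oz/mi × 0.0283495 kg/oz ÷ 1609.34 m/mi = 0.273042 kg/m
0.273042 kg/m ÷ 10⁻⁶ kg/mg × 0.01 m/cm = 2730.42 mg/cm

2730 mg/cm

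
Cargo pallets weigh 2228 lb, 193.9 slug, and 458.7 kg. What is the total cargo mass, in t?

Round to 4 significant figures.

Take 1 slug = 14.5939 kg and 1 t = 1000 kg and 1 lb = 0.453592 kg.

2228 lb × 0.453592 = 1010.6 kg
193.9 slug × 14.5939 = 2829.76 kg
458.7 kg (already kg)
Total: 1010.6 + 2829.76 + 458.7 = 4299.06 kg
In t: 4299.06 / 1000 = 4.29906 t

4.299 t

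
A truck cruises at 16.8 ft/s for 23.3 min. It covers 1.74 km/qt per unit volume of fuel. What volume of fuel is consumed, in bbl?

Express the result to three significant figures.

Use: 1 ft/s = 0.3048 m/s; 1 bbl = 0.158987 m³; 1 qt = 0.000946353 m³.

0.0245 bbl

16.8 ft/s → 5.12064 m/s
23.3 min → 1398 s
d = v × t = 5.12064 × 1398 = 7158.65 m
1.74 km/qt → 1.83864×10⁶ m/m³
V = d / (distance per unit fuel) = 7158.65 / 1.83864×10⁶ = 0.00389345 m³
In bbl: 0.00389345 / 0.158987 = 0.0244891 bbl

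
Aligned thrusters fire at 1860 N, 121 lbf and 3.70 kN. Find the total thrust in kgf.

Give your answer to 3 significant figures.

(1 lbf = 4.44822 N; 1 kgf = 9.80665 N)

622 kgf

1860 N (already N)
121 lbf × 4.44822 → 538.235 N
3.70 kN × 1000 → 3700 N
Sum: 1860 + 538.235 + 3700 = 6098.24 N
In kgf: 6098.24 / 9.80665 = 621.847 kgf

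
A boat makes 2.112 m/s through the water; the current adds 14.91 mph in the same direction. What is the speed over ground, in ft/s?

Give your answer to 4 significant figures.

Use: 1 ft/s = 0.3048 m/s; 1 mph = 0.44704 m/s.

2.112 m/s (already m/s)
14.91 mph × 0.44704 = 6.66537 m/s
Total: 2.112 + 6.66537 = 8.77737 m/s
In ft/s: 8.77737 / 0.3048 = 28.7971 ft/s

28.80 ft/s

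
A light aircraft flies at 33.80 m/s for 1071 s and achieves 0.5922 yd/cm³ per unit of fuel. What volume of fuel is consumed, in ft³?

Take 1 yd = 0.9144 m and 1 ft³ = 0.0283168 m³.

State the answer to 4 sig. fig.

2.361 ft³

d = v × t = 33.8 × 1071 = 36199.8 m
0.5922 yd/cm³ → 541508 m/m³
V = d / (distance per unit fuel) = 36199.8 / 541508 = 0.06685 m³
In ft³: 0.06685 / 0.0283168 = 2.36079 ft³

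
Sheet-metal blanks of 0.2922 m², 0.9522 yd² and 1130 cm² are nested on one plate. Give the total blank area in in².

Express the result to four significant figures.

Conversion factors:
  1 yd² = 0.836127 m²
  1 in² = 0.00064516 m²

1862 in²

0.2922 m² (already m²)
0.9522 yd² × 0.836127 → 0.79616 m²
1130 cm² × 0.0001 → 0.113 m²
Sum: 0.2922 + 0.79616 + 0.113 = 1.20136 m²
In in²: 1.20136 / 0.00064516 = 1862.11 in²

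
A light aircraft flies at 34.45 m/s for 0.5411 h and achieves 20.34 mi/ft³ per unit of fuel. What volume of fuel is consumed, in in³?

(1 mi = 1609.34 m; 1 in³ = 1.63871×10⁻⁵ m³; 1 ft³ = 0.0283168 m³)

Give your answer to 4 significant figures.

0.5411 h → 1947.96 s
d = v × t = 34.45 × 1947.96 = 67107.2 m
20.34 mi/ft³ → 1.15599×10⁶ m/m³
V = d / (distance per unit fuel) = 67107.2 / 1.15599×10⁶ = 0.0580517 m³
In in³: 0.0580517 / 1.63871×10⁻⁵ = 3542.52 in³

3543 in³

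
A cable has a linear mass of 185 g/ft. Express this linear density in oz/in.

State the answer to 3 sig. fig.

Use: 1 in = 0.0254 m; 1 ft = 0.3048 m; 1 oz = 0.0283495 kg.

0.544 oz/in

185 g/ft × 0.001 kg/g ÷ 0.3048 m/ft = 0.606955 kg/m
0.606955 kg/m ÷ 0.0283495 kg/oz × 0.0254 m/in = 0.543807 oz/in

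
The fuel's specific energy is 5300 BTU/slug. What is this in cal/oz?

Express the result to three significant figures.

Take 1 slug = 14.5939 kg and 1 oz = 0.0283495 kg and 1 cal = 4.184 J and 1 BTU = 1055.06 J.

2600 cal/oz

5300 BTU/slug × 1055.06 J/BTU ÷ 14.5939 kg/slug = 383161 J/kg
383161 J/kg ÷ 4.184 J/cal × 0.0283495 kg/oz = 2596.18 cal/oz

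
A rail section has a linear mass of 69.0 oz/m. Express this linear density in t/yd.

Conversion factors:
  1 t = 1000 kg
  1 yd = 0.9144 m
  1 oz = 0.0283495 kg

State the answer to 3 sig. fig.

69.0 oz/m × 0.0283495 kg/oz = 1.95612 kg/m
1.95612 kg/m ÷ 1000 kg/t × 0.9144 m/yd = 0.00178868 t/yd

0.00179 t/yd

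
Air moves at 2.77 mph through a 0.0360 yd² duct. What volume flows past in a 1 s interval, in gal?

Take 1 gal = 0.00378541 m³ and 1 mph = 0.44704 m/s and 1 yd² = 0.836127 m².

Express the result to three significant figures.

2.77 mph × 0.44704 → 1.2383 m/s
0.0360 yd² × 0.836127 → 0.0301006 m²
V = v × A × t = 1.2383 m/s × 0.0301006 m² × 1 s = 0.0372736 m³
0.0372736 m³ ÷ (0.00378541 m³/gal) = 9.84665 gal

9.85 gal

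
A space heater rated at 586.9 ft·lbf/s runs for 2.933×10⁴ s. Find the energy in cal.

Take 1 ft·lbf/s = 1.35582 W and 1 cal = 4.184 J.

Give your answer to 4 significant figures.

5.578×10⁶ cal

586.9 ft·lbf/s × 1.35582 → 795.731 W
E = P × t = 795.731 W × 29330 s = 2.33388×10⁷ J
2.33388×10⁷ J ÷ (4.184 J/cal) = 5.57811×10⁶ cal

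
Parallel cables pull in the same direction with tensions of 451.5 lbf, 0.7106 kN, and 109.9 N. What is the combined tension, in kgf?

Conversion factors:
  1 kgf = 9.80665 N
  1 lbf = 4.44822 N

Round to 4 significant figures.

288.5 kgf

451.5 lbf × 4.44822 = 2008.37 N
0.7106 kN × 1000 = 710.6 N
109.9 N (already N)
Total: 2008.37 + 710.6 + 109.9 = 2828.87 N
In kgf: 2828.87 / 9.80665 = 288.464 kgf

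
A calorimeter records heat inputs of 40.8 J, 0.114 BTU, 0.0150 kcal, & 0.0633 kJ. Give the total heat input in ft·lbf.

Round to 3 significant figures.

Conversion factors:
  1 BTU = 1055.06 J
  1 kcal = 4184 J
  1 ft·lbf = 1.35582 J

40.8 J (already J)
0.114 BTU × 1055.06 → 120.277 J
0.0150 kcal × 4184 → 62.76 J
0.0633 kJ × 1000 → 63.3 J
Sum: 40.8 + 120.277 + 62.76 + 63.3 = 287.137 J
In ft·lbf: 287.137 / 1.35582 = 211.781 ft·lbf

212 ft·lbf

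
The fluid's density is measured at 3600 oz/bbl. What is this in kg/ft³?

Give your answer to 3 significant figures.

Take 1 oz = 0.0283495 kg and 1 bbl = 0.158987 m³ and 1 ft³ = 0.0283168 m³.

18.2 kg/ft³

3600 oz/bbl × 0.0283495 kg/oz ÷ 0.158987 m³/bbl = 641.928 kg/m³
641.928 kg/m³ × 0.0283168 m³/ft³ = 18.1773 kg/ft³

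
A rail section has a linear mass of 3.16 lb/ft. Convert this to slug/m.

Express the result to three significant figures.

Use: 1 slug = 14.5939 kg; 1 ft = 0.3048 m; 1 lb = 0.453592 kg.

3.16 lb/ft × 0.453592 kg/lb ÷ 0.3048 m/ft = 4.70259 kg/m
4.70259 kg/m ÷ 14.5939 kg/slug = 0.32223 slug/m

0.322 slug/m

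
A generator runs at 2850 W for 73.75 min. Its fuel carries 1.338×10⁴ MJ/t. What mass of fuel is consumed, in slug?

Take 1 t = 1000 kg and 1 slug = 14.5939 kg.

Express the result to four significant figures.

0.06458 slug

73.75 min → 4425 s
E = P × t = 2850 × 4425 = 1.26112×10⁷ J
1.338×10⁴ MJ/t → 1.338×10⁷ J/kg
m = E / e_s = 1.26112×10⁷ / 1.338×10⁷ = 0.942541 kg
In slug: 0.942541 / 14.5939 = 0.0645846 slug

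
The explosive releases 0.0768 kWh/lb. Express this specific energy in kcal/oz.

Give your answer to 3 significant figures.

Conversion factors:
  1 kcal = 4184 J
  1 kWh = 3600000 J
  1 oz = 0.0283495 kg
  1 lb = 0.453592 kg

0.0768 kWh/lb × 3600000 J/kWh ÷ 0.453592 kg/lb = 609535 J/kg
609535 J/kg ÷ 4184 J/kcal × 0.0283495 kg/oz = 4.13002 kcal/oz

4.13 kcal/oz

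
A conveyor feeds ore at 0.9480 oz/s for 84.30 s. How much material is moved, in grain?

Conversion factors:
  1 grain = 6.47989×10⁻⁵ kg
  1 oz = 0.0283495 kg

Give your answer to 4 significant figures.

3.496×10⁴ grain

0.9480 oz/s → 0.0268753 kg/s
m = ṁ × t = 0.0268753 × 84.3 = 2.26559 kg
In grain: 2.26559 / 6.47989×10⁻⁵ = 34963.4 grain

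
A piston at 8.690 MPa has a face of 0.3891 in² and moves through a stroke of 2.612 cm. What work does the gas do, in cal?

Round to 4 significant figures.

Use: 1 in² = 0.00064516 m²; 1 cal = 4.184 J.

13.62 cal

8.690 MPa → 8.69×10⁶ Pa
0.3891 in² → 2.51032×10⁻⁴ m²
F = P × A = 8.69×10⁶ × 2.51032×10⁻⁴ = 2181.47 N
2.612 cm → 0.02612 m
W = F × d = 2181.47 × 0.02612 = 56.98 J
In cal: 56.98 / 4.184 = 13.6185 cal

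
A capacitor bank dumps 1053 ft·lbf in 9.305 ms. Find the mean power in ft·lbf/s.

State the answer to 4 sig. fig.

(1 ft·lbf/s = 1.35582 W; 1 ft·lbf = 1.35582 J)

1.132×10⁵ ft·lbf/s

1053 ft·lbf × 1.35582 = 1427.68 J
9.305 ms × 0.001 = 0.009305 s
P = E / t = 1427.68 J / 0.009305 s = 153431 W
153431 W ÷ (1.35582 W/ft·lbf/s) = 113165 ft·lbf/s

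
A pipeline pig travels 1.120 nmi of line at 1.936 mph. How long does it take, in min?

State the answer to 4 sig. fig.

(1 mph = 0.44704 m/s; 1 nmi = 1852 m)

39.94 min

1.120 nmi × 1852 = 2074.24 m
1.936 mph × 0.44704 = 0.865469 m/s
t = d / v = 2074.24 m / 0.865469 m/s = 2396.67 s
2396.67 s ÷ (60 s/min) = 39.9445 min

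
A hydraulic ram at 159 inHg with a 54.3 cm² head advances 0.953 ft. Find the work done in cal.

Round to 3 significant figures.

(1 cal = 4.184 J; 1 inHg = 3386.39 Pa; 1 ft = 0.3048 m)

159 inHg → 538436 Pa
54.3 cm² → 0.00543 m²
F = P × A = 538436 × 0.00543 = 2923.71 N
0.953 ft → 0.290474 m
W = F × d = 2923.71 × 0.290474 = 849.262 J
In cal: 849.262 / 4.184 = 202.978 cal

203 cal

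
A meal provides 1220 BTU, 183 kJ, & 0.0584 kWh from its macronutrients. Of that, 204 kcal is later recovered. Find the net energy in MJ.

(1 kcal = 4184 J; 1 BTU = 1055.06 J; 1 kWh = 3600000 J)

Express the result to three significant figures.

1220 BTU × 1055.06 = 1.28717×10⁶ J
183 kJ × 1000 = 183000 J
0.0584 kWh × 3600000 = 210240 J
204 kcal × 4184 = 853536 J
Sum: 1.28717×10⁶ + 183000 + 210240 − 853536 = 826874 J
In MJ: 826874 / 1000000 = 0.826874 MJ

0.827 MJ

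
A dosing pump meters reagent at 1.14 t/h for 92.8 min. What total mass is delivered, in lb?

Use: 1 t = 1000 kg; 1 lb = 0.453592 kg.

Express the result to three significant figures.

3890 lb

1.14 t/h → 0.316667 kg/s
92.8 min → 5568 s
m = ṁ × t = 0.316667 × 5568 = 1763.2 kg
In lb: 1763.2 / 0.453592 = 3887.19 lb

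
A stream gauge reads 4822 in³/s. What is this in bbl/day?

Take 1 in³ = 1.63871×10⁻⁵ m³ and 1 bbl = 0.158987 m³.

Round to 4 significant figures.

4822 in³/s × 1.63871×10⁻⁵ m³/in³ = 0.0790186 m³/s
0.0790186 m³/s ÷ 0.158987 m³/bbl × 86400 s/day = 42941.9 bbl/day

4.294×10⁴ bbl/day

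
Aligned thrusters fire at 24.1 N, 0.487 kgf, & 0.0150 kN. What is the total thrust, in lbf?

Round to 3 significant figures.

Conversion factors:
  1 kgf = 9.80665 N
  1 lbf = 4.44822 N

24.1 N (already N)
0.487 kgf × 9.80665 = 4.77584 N
0.0150 kN × 1000 = 15 N
Sum: 24.1 + 4.77584 + 15 = 43.8758 N
In lbf: 43.8758 / 4.44822 = 9.86368 lbf

9.86 lbf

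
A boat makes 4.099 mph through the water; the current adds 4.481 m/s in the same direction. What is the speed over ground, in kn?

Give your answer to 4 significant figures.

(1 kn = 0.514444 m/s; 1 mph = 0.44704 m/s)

12.27 kn

4.099 mph × 0.44704 → 1.83242 m/s
4.481 m/s (already m/s)
Combined: 1.83242 + 4.481 = 6.31342 m/s
In kn: 6.31342 / 0.514444 = 12.2723 kn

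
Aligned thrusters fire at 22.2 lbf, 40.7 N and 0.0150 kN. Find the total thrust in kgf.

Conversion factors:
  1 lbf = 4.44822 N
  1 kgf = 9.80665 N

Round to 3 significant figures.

15.7 kgf

22.2 lbf × 4.44822 → 98.7505 N
40.7 N (already N)
0.0150 kN × 1000 → 15 N
Total: 98.7505 + 40.7 + 15 = 154.45 N
In kgf: 154.45 / 9.80665 = 15.7495 kgf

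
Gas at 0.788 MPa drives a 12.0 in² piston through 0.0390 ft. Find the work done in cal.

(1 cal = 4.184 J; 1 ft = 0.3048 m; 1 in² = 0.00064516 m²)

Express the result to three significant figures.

17.3 cal

0.788 MPa → 788000 Pa
12.0 in² → 0.00774192 m²
F = P × A = 788000 × 0.00774192 = 6100.63 N
0.0390 ft → 0.0118872 m
W = F × d = 6100.63 × 0.0118872 = 72.5194 J
In cal: 72.5194 / 4.184 = 17.3326 cal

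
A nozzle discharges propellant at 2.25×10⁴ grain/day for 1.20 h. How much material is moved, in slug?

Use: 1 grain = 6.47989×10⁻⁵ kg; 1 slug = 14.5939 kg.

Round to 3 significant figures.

2.25×10⁴ grain/day → 1.68747×10⁻⁵ kg/s
1.20 h → 4320 s
m = ṁ × t = 1.68747×10⁻⁵ × 4320 = 0.0728987 kg
In slug: 0.0728987 / 14.5939 = 0.00499515 slug

0.00500 slug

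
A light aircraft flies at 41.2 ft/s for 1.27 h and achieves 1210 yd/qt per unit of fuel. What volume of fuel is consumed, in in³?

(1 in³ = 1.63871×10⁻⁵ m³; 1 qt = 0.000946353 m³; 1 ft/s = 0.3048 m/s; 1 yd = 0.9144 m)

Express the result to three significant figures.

3000 in³

41.2 ft/s → 12.5578 m/s
1.27 h → 4572 s
d = v × t = 12.5578 × 4572 = 57414.3 m
1210 yd/qt → 1.16915×10⁶ m/m³
V = d / (distance per unit fuel) = 57414.3 / 1.16915×10⁶ = 0.0491077 m³
In in³: 0.0491077 / 1.63871×10⁻⁵ = 2996.73 in³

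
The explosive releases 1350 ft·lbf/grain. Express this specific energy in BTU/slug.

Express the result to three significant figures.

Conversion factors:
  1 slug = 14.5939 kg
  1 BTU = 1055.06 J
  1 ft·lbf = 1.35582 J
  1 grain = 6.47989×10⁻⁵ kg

3.91×10⁵ BTU/slug

1350 ft·lbf/grain × 1.35582 J/ft·lbf ÷ 6.47989×10⁻⁵ kg/grain = 2.82467×10⁷ J/kg
2.82467×10⁷ J/kg ÷ 1055.06 J/BTU × 14.5939 kg/slug = 390717 BTU/slug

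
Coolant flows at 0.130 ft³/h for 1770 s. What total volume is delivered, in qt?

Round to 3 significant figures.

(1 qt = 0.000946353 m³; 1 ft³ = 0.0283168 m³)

1.91 qt

0.130 ft³/h → 1.02255×10⁻⁶ m³/s
V = Q × t = 1.02255×10⁻⁶ × 1770 = 0.00180991 m³
In qt: 0.00180991 / 0.000946353 = 1.91251 qt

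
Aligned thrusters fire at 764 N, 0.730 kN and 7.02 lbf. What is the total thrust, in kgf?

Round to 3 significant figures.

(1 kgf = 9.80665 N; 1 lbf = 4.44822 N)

156 kgf

764 N (already N)
0.730 kN × 1000 = 730 N
7.02 lbf × 4.44822 = 31.2265 N
Sum: 764 + 730 + 31.2265 = 1525.23 N
In kgf: 1525.23 / 9.80665 = 155.53 kgf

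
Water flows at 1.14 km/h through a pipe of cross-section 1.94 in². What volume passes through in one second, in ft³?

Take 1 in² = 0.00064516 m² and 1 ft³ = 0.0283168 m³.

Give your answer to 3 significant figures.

0.0140 ft³

1.14 km/h × (1/3.6) = 0.316667 m/s
1.94 in² × 0.00064516 = 0.00125161 m²
V = v × A × t = 0.316667 m/s × 0.00125161 m² × 1 s = 3.96344×10⁻⁴ m³
3.96344×10⁻⁴ m³ ÷ (0.0283168 m³/ft³) = 0.0139968 ft³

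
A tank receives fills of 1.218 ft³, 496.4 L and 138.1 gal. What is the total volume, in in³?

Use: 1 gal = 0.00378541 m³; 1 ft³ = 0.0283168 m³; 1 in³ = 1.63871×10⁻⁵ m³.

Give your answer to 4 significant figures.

6.430×10⁴ in³

1.218 ft³ × 0.0283168 = 0.0344899 m³
496.4 L × 0.001 = 0.4964 m³
138.1 gal × 0.00378541 = 0.522765 m³
Total: 0.0344899 + 0.4964 + 0.522765 = 1.05365 m³
In in³: 1.05365 / 1.63871×10⁻⁵ = 64297.5 in³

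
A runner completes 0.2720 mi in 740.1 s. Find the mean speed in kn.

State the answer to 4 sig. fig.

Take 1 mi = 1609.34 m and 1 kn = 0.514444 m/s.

0.2720 mi × 1609.34 → 437.74 m
v = d / t = 437.74 m / 740.1 s = 0.591461 m/s
0.591461 m/s ÷ (0.514444 m/s/kn) = 1.14971 kn

1.150 kn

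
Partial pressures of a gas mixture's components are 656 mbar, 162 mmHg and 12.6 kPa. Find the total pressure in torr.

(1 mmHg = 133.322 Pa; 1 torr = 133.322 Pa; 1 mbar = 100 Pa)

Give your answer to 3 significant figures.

656 mbar × 100 = 65600 Pa
162 mmHg × 133.322 = 21598.2 Pa
12.6 kPa × 1000 = 12600 Pa
Total: 65600 + 21598.2 + 12600 = 99798.2 Pa
In torr: 99798.2 / 133.322 = 748.55 torr

749 torr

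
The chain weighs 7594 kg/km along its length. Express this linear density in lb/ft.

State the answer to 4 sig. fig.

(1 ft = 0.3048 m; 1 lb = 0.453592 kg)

7594 kg/km ÷ 1000 m/km = 7.594 kg/m
7.594 kg/m ÷ 0.453592 kg/lb × 0.3048 m/ft = 5.10294 lb/ft

5.103 lb/ft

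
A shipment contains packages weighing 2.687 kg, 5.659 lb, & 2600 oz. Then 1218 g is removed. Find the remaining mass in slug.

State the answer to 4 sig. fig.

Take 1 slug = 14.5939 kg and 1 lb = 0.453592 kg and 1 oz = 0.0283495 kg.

5.327 slug

2.687 kg (already kg)
5.659 lb × 0.453592 → 2.56688 kg
2600 oz × 0.0283495 → 73.7087 kg
1218 g × 0.001 → 1.218 kg
Result: 2.687 + 2.56688 + 73.7087 − 1.218 = 77.7446 kg
In slug: 77.7446 / 14.5939 = 5.3272 slug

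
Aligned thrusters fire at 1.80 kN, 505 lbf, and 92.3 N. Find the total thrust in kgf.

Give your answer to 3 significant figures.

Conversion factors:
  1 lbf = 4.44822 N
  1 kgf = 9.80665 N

422 kgf

1.80 kN × 1000 = 1800 N
505 lbf × 4.44822 = 2246.35 N
92.3 N (already N)
Sum: 1800 + 2246.35 + 92.3 = 4138.65 N
In kgf: 4138.65 / 9.80665 = 422.025 kgf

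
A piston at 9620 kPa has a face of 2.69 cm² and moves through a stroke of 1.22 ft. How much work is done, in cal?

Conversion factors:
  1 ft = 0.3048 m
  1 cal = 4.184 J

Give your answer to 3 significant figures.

9620 kPa → 9.62×10⁶ Pa
2.69 cm² → 2.69×10⁻⁴ m²
F = P × A = 9.62×10⁶ × 2.69×10⁻⁴ = 2587.78 N
1.22 ft → 0.371856 m
W = F × d = 2587.78 × 0.371856 = 962.282 J
In cal: 962.282 / 4.184 = 229.991 cal

230 cal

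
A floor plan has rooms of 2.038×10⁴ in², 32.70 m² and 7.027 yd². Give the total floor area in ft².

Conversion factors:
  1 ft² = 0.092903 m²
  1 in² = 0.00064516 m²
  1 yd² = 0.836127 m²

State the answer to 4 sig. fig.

556.8 ft²

2.038×10⁴ in² × 0.00064516 → 13.1484 m²
32.70 m² (already m²)
7.027 yd² × 0.836127 → 5.87546 m²
Total: 13.1484 + 32.7 + 5.87546 = 51.7239 m²
In ft²: 51.7239 / 0.092903 = 556.752 ft²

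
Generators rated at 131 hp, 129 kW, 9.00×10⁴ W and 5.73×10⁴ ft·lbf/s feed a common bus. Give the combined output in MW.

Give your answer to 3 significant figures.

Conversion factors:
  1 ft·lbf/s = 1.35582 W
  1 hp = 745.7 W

131 hp × 745.7 = 97686.7 W
129 kW × 1000 = 129000 W
9.00×10⁴ W (already W)
5.73×10⁴ ft·lbf/s × 1.35582 = 77688.5 W
Combined: 97686.7 + 129000 + 90000 + 77688.5 = 394375 W
In MW: 394375 / 1000000 = 0.394375 MW

0.394 MW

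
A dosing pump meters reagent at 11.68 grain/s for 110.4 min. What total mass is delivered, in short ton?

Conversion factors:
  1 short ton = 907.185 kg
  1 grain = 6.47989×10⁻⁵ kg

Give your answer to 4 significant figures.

11.68 grain/s → 7.56851×10⁻⁴ kg/s
110.4 min → 6624 s
m = ṁ × t = 7.56851×10⁻⁴ × 6624 = 5.01338 kg
In short ton: 5.01338 / 907.185 = 0.0055263 short ton

0.005526 short ton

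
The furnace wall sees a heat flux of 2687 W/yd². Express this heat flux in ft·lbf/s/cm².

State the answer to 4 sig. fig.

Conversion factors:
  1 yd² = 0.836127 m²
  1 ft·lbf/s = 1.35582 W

0.2370 ft·lbf/s/cm²

2687 W/yd² ÷ 0.836127 m²/yd² = 3213.63 W/m²
3213.63 W/m² ÷ 1.35582 W/ft·lbf/s × 0.0001 m²/cm² = 0.237025 ft·lbf/s/cm²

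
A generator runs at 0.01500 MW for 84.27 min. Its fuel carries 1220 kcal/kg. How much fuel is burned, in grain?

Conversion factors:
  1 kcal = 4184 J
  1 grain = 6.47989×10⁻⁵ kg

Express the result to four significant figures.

2.293×10⁵ grain

0.01500 MW → 15000 W
84.27 min → 5056.2 s
E = P × t = 15000 × 5056.2 = 7.5843×10⁷ J
1220 kcal/kg → 5.10448×10⁶ J/kg
m = E / e_s = 7.5843×10⁷ / 5.10448×10⁶ = 14.8581 kg
In grain: 14.8581 / 6.47989×10⁻⁵ = 229296 grain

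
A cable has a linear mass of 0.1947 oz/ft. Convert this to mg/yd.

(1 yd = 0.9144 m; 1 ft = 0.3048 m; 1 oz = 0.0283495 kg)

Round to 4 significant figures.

0.1947 oz/ft × 0.0283495 kg/oz ÷ 0.3048 m/ft = 0.0181091 kg/m
0.0181091 kg/m ÷ 10⁻⁶ kg/mg × 0.9144 m/yd = 16559 mg/yd

1.656×10⁴ mg/yd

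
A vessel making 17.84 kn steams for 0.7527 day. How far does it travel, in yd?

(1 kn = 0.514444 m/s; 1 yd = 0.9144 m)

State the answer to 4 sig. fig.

17.84 kn × 0.514444 → 9.17768 m/s
0.7527 day × 86400 → 65033.3 s
d = v × t = 9.17768 m/s × 65033.3 s = 596855 m
596855 m ÷ (0.9144 m/yd) = 652729 yd

6.527×10⁵ yd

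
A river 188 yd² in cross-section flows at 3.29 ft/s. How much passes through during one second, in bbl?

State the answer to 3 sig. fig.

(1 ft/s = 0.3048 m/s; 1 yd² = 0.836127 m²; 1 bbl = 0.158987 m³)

991 bbl

3.29 ft/s × 0.3048 → 1.00279 m/s
188 yd² × 0.836127 → 157.192 m²
V = v × A × t = 1.00279 m/s × 157.192 m² × 1 s = 157.631 m³
157.631 m³ ÷ (0.158987 m³/bbl) = 991.471 bbl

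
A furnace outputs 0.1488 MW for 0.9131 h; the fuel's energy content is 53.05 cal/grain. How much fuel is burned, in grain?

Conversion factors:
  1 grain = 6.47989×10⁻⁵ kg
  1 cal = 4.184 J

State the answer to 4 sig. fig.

0.1488 MW → 148800 W
0.9131 h → 3287.16 s
E = P × t = 148800 × 3287.16 = 4.89129×10⁸ J
53.05 cal/grain → 3.42539×10⁶ J/kg
m = E / e_s = 4.89129×10⁸ / 3.42539×10⁶ = 142.795 kg
In grain: 142.795 / 6.47989×10⁻⁵ = 2.20366×10⁶ grain

2.204×10⁶ grain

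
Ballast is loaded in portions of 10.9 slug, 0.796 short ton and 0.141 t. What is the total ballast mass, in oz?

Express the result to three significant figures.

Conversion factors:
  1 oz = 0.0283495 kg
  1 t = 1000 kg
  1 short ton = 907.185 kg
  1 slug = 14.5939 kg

3.61×10⁴ oz

10.9 slug × 14.5939 = 159.074 kg
0.796 short ton × 907.185 = 722.119 kg
0.141 t × 1000 = 141 kg
Combined: 159.074 + 722.119 + 141 = 1022.19 kg
In oz: 1022.19 / 0.0283495 = 36056.7 oz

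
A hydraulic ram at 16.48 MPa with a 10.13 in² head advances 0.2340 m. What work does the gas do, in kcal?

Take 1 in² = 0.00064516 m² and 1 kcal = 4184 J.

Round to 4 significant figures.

6.024 kcal

16.48 MPa → 1.648×10⁷ Pa
10.13 in² → 0.00653547 m²
F = P × A = 1.648×10⁷ × 0.00653547 = 107705 N
W = F × d = 107705 × 0.234 = 25203 J
In kcal: 25203 / 4184 = 6.02366 kcal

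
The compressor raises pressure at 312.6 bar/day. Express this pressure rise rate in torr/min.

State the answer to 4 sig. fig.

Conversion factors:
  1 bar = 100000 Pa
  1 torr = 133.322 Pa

312.6 bar/day × 100000 Pa/bar ÷ 86400 s/day = 361.806 Pa/s
361.806 Pa/s ÷ 133.322 Pa/torr × 60 s/min = 162.827 torr/min

162.8 torr/min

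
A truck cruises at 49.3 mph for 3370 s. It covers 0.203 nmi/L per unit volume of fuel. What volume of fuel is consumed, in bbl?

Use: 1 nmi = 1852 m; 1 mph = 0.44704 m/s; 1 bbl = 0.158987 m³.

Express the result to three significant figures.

1.24 bbl

49.3 mph → 22.0391 m/s
d = v × t = 22.0391 × 3370 = 74271.8 m
0.203 nmi/L → 375956 m/m³
V = d / (distance per unit fuel) = 74271.8 / 375956 = 0.197555 m³
In bbl: 0.197555 / 0.158987 = 1.24259 bbl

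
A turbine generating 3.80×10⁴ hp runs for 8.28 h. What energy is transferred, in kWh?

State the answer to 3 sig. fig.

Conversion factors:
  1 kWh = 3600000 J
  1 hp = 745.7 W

3.80×10⁴ hp × 745.7 → 2.83366×10⁷ W
8.28 h × 3600 → 29808 s
E = P × t = 2.83366×10⁷ W × 29808 s = 8.44657×10¹¹ J
8.44657×10¹¹ J ÷ (3600000 J/kWh) = 234627 kWh

2.35×10⁵ kWh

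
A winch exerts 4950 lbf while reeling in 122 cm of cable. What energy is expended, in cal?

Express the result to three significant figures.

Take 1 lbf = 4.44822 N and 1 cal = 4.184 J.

6420 cal

4950 lbf × 4.44822 → 22018.7 N
122 cm × 0.01 → 1.22 m
W = F × d = 22018.7 N × 1.22 m = 26862.8 J
26862.8 J ÷ (4.184 J/cal) = 6420.36 cal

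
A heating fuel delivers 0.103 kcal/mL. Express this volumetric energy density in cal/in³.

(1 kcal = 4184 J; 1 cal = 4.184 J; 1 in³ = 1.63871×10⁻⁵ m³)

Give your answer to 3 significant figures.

1690 cal/in³

0.103 kcal/mL × 4184 J/kcal ÷ 10⁻⁶ m³/mL = 4.30952×10⁸ J/m³
4.30952×10⁸ J/m³ ÷ 4.184 J/cal × 1.63871×10⁻⁵ m³/in³ = 1687.87 cal/in³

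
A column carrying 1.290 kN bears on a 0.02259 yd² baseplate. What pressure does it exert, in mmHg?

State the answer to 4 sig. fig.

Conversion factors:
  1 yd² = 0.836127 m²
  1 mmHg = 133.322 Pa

1.290 kN × 1000 → 1290 N
0.02259 yd² × 0.836127 → 0.0188881 m²
P = F / A = 1290 N / 0.0188881 m² = 68297 Pa
68297 Pa ÷ (133.322 Pa/mmHg) = 512.271 mmHg

512.3 mmHg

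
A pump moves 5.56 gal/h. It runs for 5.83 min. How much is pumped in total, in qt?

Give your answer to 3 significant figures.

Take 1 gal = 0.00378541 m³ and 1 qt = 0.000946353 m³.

2.16 qt

5.56 gal/h → 5.84636×10⁻⁶ m³/s
5.83 min → 349.8 s
V = Q × t = 5.84636×10⁻⁶ × 349.8 = 0.00204506 m³
In qt: 0.00204506 / 0.000946353 = 2.16099 qt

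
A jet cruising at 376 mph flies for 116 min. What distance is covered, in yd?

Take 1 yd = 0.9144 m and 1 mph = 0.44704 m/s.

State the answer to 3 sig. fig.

376 mph × 0.44704 = 168.087 m/s
116 min × 60 = 6960 s
d = v × t = 168.087 m/s × 6960 s = 1.16989×10⁶ m
1.16989×10⁶ m ÷ (0.9144 m/yd) = 1.27941×10⁶ yd

1.28×10⁶ yd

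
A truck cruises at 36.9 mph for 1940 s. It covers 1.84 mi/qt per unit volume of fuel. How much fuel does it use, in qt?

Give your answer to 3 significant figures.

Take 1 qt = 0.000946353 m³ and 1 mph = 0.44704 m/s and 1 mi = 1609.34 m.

36.9 mph → 16.4958 m/s
d = v × t = 16.4958 × 1940 = 32001.9 m
1.84 mi/qt → 3.12905×10⁶ m/m³
V = d / (distance per unit fuel) = 32001.9 / 3.12905×10⁶ = 0.0102274 m³
In qt: 0.0102274 / 0.000946353 = 10.8072 qt

10.8 qt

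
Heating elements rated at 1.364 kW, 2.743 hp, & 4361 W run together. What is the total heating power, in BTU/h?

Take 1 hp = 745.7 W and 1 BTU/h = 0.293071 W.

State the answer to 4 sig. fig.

1.364 kW × 1000 → 1364 W
2.743 hp × 745.7 → 2045.46 W
4361 W (already W)
Sum: 1364 + 2045.46 + 4361 = 7770.46 W
In BTU/h: 7770.46 / 0.293071 = 26513.9 BTU/h

2.651×10⁴ BTU/h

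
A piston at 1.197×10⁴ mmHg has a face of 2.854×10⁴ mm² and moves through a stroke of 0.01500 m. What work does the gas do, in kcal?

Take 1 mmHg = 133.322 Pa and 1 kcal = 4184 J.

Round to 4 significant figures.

1.197×10⁴ mmHg → 1.59586×10⁶ Pa
2.854×10⁴ mm² → 0.02854 m²
F = P × A = 1.59586×10⁶ × 0.02854 = 45545.8 N
W = F × d = 45545.8 × 0.015 = 683.187 J
In kcal: 683.187 / 4184 = 0.163286 kcal

0.1633 kcal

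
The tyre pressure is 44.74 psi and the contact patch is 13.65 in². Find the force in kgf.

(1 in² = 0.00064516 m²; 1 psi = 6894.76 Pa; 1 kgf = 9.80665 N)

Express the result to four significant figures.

44.74 psi × 6894.76 = 308472 Pa
13.65 in² × 0.00064516 = 0.00880643 m²
F = P × A = 308472 Pa × 0.00880643 m² = 2716.54 N
2716.54 N ÷ (9.80665 N/kgf) = 277.01 kgf

277.0 kgf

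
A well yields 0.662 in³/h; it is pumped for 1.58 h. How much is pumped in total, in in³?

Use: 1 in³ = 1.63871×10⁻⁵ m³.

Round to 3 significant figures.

0.662 in³/h → 3.01341×10⁻⁹ m³/s
1.58 h → 5688 s
V = Q × t = 3.01341×10⁻⁹ × 5688 = 1.71403×10⁻⁵ m³
In in³: 1.71403×10⁻⁵ / 1.63871×10⁻⁵ = 1.04596 in³

1.05 in³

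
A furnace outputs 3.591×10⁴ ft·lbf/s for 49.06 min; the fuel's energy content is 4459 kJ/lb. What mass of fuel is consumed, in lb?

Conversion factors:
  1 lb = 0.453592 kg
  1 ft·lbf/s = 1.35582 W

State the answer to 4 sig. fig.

3.591×10⁴ ft·lbf/s → 48687.5 W
49.06 min → 2943.6 s
E = P × t = 48687.5 × 2943.6 = 1.43317×10⁸ J
4459 kJ/lb → 9.83042×10⁶ J/kg
m = E / e_s = 1.43317×10⁸ / 9.83042×10⁶ = 14.5789 kg
In lb: 14.5789 / 0.453592 = 32.141 lb

32.14 lb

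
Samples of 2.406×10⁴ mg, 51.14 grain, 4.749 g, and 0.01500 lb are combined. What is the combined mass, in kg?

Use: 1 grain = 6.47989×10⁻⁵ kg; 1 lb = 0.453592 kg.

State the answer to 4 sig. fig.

0.03893 kg

2.406×10⁴ mg × 10⁻⁶ = 0.02406 kg
51.14 grain × 6.47989×10⁻⁵ = 0.00331382 kg
4.749 g × 0.001 = 0.004749 kg
0.01500 lb × 0.453592 = 0.00680388 kg
Combined: 0.02406 + 0.00331382 + 0.004749 + 0.00680388 = 0.0389267 kg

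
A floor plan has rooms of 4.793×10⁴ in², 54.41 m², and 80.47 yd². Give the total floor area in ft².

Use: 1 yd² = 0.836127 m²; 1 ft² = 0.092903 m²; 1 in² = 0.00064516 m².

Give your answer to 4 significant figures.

4.793×10⁴ in² × 0.00064516 = 30.9225 m²
54.41 m² (already m²)
80.47 yd² × 0.836127 = 67.2831 m²
Total: 30.9225 + 54.41 + 67.2831 = 152.616 m²
In ft²: 152.616 / 0.092903 = 1642.75 ft²

1643 ft²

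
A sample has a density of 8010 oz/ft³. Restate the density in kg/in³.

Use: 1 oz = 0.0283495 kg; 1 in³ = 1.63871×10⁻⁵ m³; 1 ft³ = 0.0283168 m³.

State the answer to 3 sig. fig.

0.131 kg/in³

8010 oz/ft³ × 0.0283495 kg/oz ÷ 0.0283168 m³/ft³ = 8019.25 kg/m³
8019.25 kg/m³ × 1.63871×10⁻⁵ m³/in³ = 0.131412 kg/in³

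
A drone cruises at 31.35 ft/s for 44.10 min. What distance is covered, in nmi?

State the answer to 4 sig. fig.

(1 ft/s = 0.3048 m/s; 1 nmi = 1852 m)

31.35 ft/s × 0.3048 = 9.55548 m/s
44.10 min × 60 = 2646 s
d = v × t = 9.55548 m/s × 2646 s = 25283.8 m
25283.8 m ÷ (1852 m/nmi) = 13.6522 nmi

13.65 nmi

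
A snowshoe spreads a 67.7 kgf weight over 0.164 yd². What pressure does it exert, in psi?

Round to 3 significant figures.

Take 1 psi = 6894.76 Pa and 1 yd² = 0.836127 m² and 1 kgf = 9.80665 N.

0.702 psi

67.7 kgf × 9.80665 → 663.91 N
0.164 yd² × 0.836127 → 0.137125 m²
P = F / A = 663.91 N / 0.137125 m² = 4841.64 Pa
4841.64 Pa ÷ (6894.76 Pa/psi) = 0.70222 psi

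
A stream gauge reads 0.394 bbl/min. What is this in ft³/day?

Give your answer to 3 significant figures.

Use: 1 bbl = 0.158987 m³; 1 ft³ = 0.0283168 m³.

0.394 bbl/min × 0.158987 m³/bbl ÷ 60 s/min = 0.00104401 m³/s
0.00104401 m³/s ÷ 0.0283168 m³/ft³ × 86400 s/day = 3185.48 ft³/day

3190 ft³/day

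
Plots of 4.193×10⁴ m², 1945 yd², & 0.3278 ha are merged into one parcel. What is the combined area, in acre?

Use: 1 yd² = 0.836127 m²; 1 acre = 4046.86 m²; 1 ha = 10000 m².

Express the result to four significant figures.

11.57 acre

4.193×10⁴ m² (already m²)
1945 yd² × 0.836127 = 1626.27 m²
0.3278 ha × 10000 = 3278 m²
Total: 41930 + 1626.27 + 3278 = 46834.3 m²
In acre: 46834.3 / 4046.86 = 11.573 acre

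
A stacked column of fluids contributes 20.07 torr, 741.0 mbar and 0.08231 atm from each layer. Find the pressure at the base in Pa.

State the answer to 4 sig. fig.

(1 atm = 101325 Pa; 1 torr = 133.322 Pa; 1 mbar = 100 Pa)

20.07 torr × 133.322 = 2675.77 Pa
741.0 mbar × 100 = 74100 Pa
0.08231 atm × 101325 = 8340.06 Pa
Sum: 2675.77 + 74100 + 8340.06 = 85115.8 Pa

8.512×10⁴ Pa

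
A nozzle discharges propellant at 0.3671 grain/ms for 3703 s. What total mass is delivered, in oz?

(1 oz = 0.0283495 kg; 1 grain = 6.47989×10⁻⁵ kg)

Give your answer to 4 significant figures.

3107 oz

0.3671 grain/ms → 0.0237877 kg/s
m = ṁ × t = 0.0237877 × 3703 = 88.0859 kg
In oz: 88.0859 / 0.0283495 = 3107.14 oz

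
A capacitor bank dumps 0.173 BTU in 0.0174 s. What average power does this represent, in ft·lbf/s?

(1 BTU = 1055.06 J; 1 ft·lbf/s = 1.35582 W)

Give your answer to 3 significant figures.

7740 ft·lbf/s

0.173 BTU × 1055.06 = 182.525 J
P = E / t = 182.525 J / 0.0174 s = 10489.9 W
10489.9 W ÷ (1.35582 W/ft·lbf/s) = 7736.94 ft·lbf/s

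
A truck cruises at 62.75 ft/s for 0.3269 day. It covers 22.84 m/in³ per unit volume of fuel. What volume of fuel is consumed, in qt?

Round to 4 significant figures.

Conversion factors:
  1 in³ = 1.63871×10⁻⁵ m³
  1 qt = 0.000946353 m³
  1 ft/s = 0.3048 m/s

409.6 qt

62.75 ft/s → 19.1262 m/s
0.3269 day → 28244.2 s
d = v × t = 19.1262 × 28244.2 = 540204 m
22.84 m/in³ → 1.39378×10⁶ m/m³
V = d / (distance per unit fuel) = 540204 / 1.39378×10⁶ = 0.387582 m³
In qt: 0.387582 / 0.000946353 = 409.553 qt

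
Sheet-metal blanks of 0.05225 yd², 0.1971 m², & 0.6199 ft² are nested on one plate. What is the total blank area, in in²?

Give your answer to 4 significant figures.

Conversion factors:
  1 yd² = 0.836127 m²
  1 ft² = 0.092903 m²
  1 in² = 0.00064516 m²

462.5 in²

0.05225 yd² × 0.836127 = 0.0436876 m²
0.1971 m² (already m²)
0.6199 ft² × 0.092903 = 0.0575906 m²
Combined: 0.0436876 + 0.1971 + 0.0575906 = 0.298378 m²
In in²: 0.298378 / 0.00064516 = 462.487 in²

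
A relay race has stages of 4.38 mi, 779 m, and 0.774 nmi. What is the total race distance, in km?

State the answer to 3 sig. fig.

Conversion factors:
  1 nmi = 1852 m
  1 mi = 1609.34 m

9.26 km

4.38 mi × 1609.34 = 7048.91 m
779 m (already m)
0.774 nmi × 1852 = 1433.45 m
Total: 7048.91 + 779 + 1433.45 = 9261.36 m
In km: 9261.36 / 1000 = 9.26136 km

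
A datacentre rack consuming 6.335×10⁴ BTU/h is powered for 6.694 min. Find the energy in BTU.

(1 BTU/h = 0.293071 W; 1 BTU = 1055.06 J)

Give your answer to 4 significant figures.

6.335×10⁴ BTU/h × 0.293071 = 18566 W
6.694 min × 60 = 401.64 s
E = P × t = 18566 W × 401.64 s = 7.45685×10⁶ J
7.45685×10⁶ J ÷ (1055.06 J/BTU) = 7067.7 BTU

7068 BTU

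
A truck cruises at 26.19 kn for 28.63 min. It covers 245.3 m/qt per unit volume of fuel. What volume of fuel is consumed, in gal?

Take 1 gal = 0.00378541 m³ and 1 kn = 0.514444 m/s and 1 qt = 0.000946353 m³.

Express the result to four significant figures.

26.19 kn → 13.4733 m/s
28.63 min → 1717.8 s
d = v × t = 13.4733 × 1717.8 = 23144.4 m
245.3 m/qt → 259206 m/m³
V = d / (distance per unit fuel) = 23144.4 / 259206 = 0.0892896 m³
In gal: 0.0892896 / 0.00378541 = 23.5878 gal

23.59 gal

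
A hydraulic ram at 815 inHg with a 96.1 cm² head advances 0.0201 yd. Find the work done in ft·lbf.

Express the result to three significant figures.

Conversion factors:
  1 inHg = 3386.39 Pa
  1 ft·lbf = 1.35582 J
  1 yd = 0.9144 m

360 ft·lbf

815 inHg → 2.75991×10⁶ Pa
96.1 cm² → 0.00961 m²
F = P × A = 2.75991×10⁶ × 0.00961 = 26522.7 N
0.0201 yd → 0.0183794 m
W = F × d = 26522.7 × 0.0183794 = 487.471 J
In ft·lbf: 487.471 / 1.35582 = 359.54 ft·lbf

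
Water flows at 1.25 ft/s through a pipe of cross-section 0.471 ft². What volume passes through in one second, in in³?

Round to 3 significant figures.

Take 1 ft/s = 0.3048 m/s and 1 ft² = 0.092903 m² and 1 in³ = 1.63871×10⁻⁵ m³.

1.25 ft/s × 0.3048 → 0.381 m/s
0.471 ft² × 0.092903 → 0.0437573 m²
V = v × A × t = 0.381 m/s × 0.0437573 m² × 1 s = 0.0166715 m³
0.0166715 m³ ÷ (1.63871×10⁻⁵ m³/in³) = 1017.36 in³

1020 in³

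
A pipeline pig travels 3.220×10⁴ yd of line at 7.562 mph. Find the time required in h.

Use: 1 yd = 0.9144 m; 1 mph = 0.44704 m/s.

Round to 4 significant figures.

3.220×10⁴ yd × 0.9144 = 29443.7 m
7.562 mph × 0.44704 = 3.38052 m/s
t = d / v = 29443.7 m / 3.38052 m/s = 8709.81 s
8709.81 s ÷ (3600 s/h) = 2.41939 h

2.419 h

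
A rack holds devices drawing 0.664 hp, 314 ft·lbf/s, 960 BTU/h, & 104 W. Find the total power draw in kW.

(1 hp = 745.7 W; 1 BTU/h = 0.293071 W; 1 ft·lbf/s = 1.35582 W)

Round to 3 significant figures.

0.664 hp × 745.7 = 495.145 W
314 ft·lbf/s × 1.35582 = 425.727 W
960 BTU/h × 0.293071 = 281.348 W
104 W (already W)
Sum: 495.145 + 425.727 + 281.348 + 104 = 1306.22 W
In kW: 1306.22 / 1000 = 1.30622 kW

1.31 kW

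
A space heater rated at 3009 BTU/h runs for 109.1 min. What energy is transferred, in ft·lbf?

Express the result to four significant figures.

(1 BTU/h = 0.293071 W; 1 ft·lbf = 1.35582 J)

4.258×10⁶ ft·lbf

3009 BTU/h × 0.293071 → 881.851 W
109.1 min × 60 → 6546 s
E = P × t = 881.851 W × 6546 s = 5.7726×10⁶ J
5.7726×10⁶ J ÷ (1.35582 J/ft·lbf) = 4.25764×10⁶ ft·lbf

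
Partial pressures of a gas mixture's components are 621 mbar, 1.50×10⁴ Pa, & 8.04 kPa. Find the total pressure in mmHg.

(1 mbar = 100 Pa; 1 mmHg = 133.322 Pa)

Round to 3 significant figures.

621 mbar × 100 = 62100 Pa
1.50×10⁴ Pa (already Pa)
8.04 kPa × 1000 = 8040 Pa
Sum: 62100 + 15000 + 8040 = 85140 Pa
In mmHg: 85140 / 133.322 = 638.604 mmHg

639 mmHg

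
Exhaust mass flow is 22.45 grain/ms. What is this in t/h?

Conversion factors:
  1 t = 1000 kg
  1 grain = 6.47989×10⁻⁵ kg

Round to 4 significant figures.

5.237 t/h

22.45 grain/ms × 6.47989×10⁻⁵ kg/grain ÷ 0.001 s/ms = 1.45474 kg/s
1.45474 kg/s ÷ 1000 kg/t × 3600 s/h = 5.23706 t/h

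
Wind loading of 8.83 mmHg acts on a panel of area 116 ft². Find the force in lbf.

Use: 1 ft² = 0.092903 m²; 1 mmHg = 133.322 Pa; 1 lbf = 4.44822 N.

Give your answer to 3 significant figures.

8.83 mmHg × 133.322 → 1177.23 Pa
116 ft² × 0.092903 → 10.7767 m²
F = P × A = 1177.23 Pa × 10.7767 m² = 12686.7 N
12686.7 N ÷ (4.44822 N/lbf) = 2852.08 lbf

2850 lbf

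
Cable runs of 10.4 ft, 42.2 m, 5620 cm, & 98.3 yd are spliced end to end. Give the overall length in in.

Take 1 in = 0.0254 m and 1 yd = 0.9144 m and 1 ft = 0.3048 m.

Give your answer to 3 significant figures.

7540 in

10.4 ft × 0.3048 = 3.16992 m
42.2 m (already m)
5620 cm × 0.01 = 56.2 m
98.3 yd × 0.9144 = 89.8855 m
Sum: 3.16992 + 42.2 + 56.2 + 89.8855 = 191.455 m
In in: 191.455 / 0.0254 = 7537.6 in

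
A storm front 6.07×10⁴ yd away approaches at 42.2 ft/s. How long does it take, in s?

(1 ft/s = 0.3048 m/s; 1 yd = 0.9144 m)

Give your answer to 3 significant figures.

6.07×10⁴ yd × 0.9144 → 55504.1 m
42.2 ft/s × 0.3048 → 12.8626 m/s
t = d / v = 55504.1 m / 12.8626 m/s = 4315.15 s

4320 s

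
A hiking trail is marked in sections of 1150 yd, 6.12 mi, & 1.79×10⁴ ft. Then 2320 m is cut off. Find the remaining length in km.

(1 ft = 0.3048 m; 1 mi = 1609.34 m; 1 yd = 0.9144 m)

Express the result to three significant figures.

14.0 km

1150 yd × 0.9144 = 1051.56 m
6.12 mi × 1609.34 = 9849.16 m
1.79×10⁴ ft × 0.3048 = 5455.92 m
2320 m (already m)
Net: 1051.56 + 9849.16 + 5455.92 − 2320 = 14036.6 m
In km: 14036.6 / 1000 = 14.0366 km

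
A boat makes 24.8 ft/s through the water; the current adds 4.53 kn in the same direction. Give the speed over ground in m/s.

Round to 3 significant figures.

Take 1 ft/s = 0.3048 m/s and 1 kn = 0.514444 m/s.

9.89 m/s

24.8 ft/s × 0.3048 = 7.55904 m/s
4.53 kn × 0.514444 = 2.33043 m/s
Sum: 7.55904 + 2.33043 = 9.88947 m/s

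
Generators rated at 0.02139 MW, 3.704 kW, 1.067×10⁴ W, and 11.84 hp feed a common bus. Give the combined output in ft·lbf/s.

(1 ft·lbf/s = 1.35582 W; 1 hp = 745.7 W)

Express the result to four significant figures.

3.289×10⁴ ft·lbf/s

0.02139 MW × 1000000 = 21390 W
3.704 kW × 1000 = 3704 W
1.067×10⁴ W (already W)
11.84 hp × 745.7 = 8829.09 W
Combined: 21390 + 3704 + 10670 + 8829.09 = 44593.1 W
In ft·lbf/s: 44593.1 / 1.35582 = 32890.1 ft·lbf/s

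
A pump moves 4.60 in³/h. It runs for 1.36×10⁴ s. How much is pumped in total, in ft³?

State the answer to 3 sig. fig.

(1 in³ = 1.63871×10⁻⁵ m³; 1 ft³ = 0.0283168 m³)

4.60 in³/h → 2.09391×10⁻⁸ m³/s
V = Q × t = 2.09391×10⁻⁸ × 13600 = 2.84772×10⁻⁴ m³
In ft³: 2.84772×10⁻⁴ / 0.0283168 = 0.0100566 ft³

0.0101 ft³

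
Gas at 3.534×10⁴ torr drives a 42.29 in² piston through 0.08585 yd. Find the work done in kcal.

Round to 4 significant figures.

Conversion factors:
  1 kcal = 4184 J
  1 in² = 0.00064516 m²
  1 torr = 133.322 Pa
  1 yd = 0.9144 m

2.412 kcal

3.534×10⁴ torr → 4.7116×10⁶ Pa
42.29 in² → 0.0272838 m²
F = P × A = 4.7116×10⁶ × 0.0272838 = 128550 N
0.08585 yd → 0.0785012 m
W = F × d = 128550 × 0.0785012 = 10091.3 J
In kcal: 10091.3 / 4184 = 2.41188 kcal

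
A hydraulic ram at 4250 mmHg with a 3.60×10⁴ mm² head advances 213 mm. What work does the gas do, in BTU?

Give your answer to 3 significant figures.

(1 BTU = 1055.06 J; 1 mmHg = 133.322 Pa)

4.12 BTU

4250 mmHg → 566618 Pa
3.60×10⁴ mm² → 0.036 m²
F = P × A = 566618 × 0.036 = 20398.2 N
213 mm → 0.213 m
W = F × d = 20398.2 × 0.213 = 4344.82 J
In BTU: 4344.82 / 1055.06 = 4.11808 BTU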